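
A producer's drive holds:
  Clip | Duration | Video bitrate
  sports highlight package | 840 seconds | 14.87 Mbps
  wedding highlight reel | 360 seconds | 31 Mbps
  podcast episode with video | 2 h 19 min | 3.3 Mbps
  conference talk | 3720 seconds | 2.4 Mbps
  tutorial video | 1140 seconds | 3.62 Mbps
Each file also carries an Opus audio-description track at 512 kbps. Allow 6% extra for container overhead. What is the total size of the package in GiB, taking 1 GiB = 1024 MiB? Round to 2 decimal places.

Audio: 512 kbps = 0.512 Mbps.
sports highlight package: 15.382 Mbps × 840 s × 1.06 = 13696.1 Mb
wedding highlight reel: 31.512 Mbps × 360 s × 1.06 = 12025.0 Mb
podcast episode with video: 3.812 Mbps × 8340 s × 1.06 = 33699.6 Mb
conference talk: 2.912 Mbps × 3720 s × 1.06 = 11482.6 Mb
tutorial video: 4.132 Mbps × 1140 s × 1.06 = 4993.1 Mb
Total: 75896.4 Mb = 9487.1 MB.
= 8.836 GiB.

8.84 GiB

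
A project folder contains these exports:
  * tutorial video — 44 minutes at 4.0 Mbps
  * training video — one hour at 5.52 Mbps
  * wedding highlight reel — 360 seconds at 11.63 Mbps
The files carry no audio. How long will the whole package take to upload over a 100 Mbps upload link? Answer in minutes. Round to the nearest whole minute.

tutorial video: 4.000 Mbps × 2640 s = 10560.0 Mb
training video: 5.520 Mbps × 3600 s = 19872.0 Mb
wedding highlight reel: 11.630 Mbps × 360 s = 4186.8 Mb
Total: 34618.8 Mb = 4327.4 MB.
At 100 Mbps: 34618.8 / 100 = 346 s ≈ 5.77 minutes.

6 minutes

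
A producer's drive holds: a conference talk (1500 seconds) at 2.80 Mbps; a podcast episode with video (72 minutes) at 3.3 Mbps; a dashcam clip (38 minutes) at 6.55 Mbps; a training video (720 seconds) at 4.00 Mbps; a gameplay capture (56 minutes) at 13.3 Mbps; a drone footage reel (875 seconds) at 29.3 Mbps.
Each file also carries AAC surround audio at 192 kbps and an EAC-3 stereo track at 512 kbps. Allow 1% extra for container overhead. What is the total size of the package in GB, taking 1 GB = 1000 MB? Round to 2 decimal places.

Audio total: 192 + 512 = 704 kbps = 0.704 Mbps.
conference talk: 3.504 Mbps × 1500 s × 1.01 = 5308.6 Mb
podcast episode with video: 4.004 Mbps × 4320 s × 1.01 = 17470.3 Mb
dashcam clip: 7.254 Mbps × 2280 s × 1.01 = 16704.5 Mb
training video: 4.704 Mbps × 720 s × 1.01 = 3420.7 Mb
gameplay capture: 14.004 Mbps × 3360 s × 1.01 = 47524.0 Mb
drone footage reel: 30.004 Mbps × 875 s × 1.01 = 26516.0 Mb
Total: 116944.1 Mb = 14618.0 MB.
= 14.62 GB.

14.62 GB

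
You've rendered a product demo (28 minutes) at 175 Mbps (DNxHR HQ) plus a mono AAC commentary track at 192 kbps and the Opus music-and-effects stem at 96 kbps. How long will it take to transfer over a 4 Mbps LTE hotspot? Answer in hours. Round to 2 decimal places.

28 min = 1680 s
Audio total: 192 + 96 = 288 kbps = 0.288 Mbps.
Total bitrate: 175.288 Mbps.
File: 175.288 Mbps × 1680 s = 294483.8 Mb.
At 4 Mbps: 294483.8 / 4 = 73621.0 s ≈ 20.5 hours.

20.45 hours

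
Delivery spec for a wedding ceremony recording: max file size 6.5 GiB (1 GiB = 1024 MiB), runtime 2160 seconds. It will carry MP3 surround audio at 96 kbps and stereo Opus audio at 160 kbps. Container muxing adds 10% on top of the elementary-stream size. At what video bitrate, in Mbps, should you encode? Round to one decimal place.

Budget: 6.5 GiB = 55834.6 Mb.
Stream payload after overhead: 55834.6 / 1.10 = 50758.7 Mb.
Total bitrate budget: 50758.7 Mb / 2160 s = 23.499 Mbps.
Audio total: 96 + 160 = 256 kbps = 0.256 Mbps.
Video: 23.499 − 0.256 = 23.243 Mbps.

23.2 Mbps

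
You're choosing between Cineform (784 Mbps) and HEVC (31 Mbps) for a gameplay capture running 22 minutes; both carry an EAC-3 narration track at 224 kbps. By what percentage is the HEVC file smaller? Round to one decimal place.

22 min = 1320 s
Audio: 224 kbps = 0.224 Mbps.
Cineform: 784.224 Mbps × 1320 s = 1035175.7 Mb = 129.397 GB.
HEVC: 31.224 Mbps × 1320 s = 41215.7 Mb = 5.152 GB.
Reduction: (1 − 5.152/129.397) × 100 = 96.02%.

96.0%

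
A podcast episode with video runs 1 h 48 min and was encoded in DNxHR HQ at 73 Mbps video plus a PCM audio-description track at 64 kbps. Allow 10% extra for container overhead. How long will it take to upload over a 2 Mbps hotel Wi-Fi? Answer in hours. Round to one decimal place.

72.3 hours

1 h 48 min = 108 min = 6480 s
Audio: 64 kbps = 0.064 Mbps.
Total bitrate: 73.064 Mbps.
File: 73.064 Mbps × 6480 s = 473454.7 Mb.
With 10% container overhead: ×1.10. → 520800.2 Mb.
At 2 Mbps: 520800.2 / 2 = 260400.1 s ≈ 72.3 hours.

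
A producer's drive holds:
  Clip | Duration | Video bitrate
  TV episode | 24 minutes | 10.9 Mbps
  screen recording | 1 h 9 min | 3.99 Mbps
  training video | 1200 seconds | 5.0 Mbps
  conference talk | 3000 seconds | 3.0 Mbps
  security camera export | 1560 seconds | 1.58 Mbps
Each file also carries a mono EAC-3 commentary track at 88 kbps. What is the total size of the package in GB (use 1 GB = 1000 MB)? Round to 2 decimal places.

Audio: 88 kbps = 0.088 Mbps.
TV episode: 10.988 Mbps × 1440 s = 15822.7 Mb
screen recording: 4.078 Mbps × 4140 s = 16882.9 Mb
training video: 5.088 Mbps × 1200 s = 6105.6 Mb
conference talk: 3.088 Mbps × 3000 s = 9264.0 Mb
security camera export: 1.668 Mbps × 1560 s = 2602.1 Mb
Total: 50677.3 Mb = 6334.7 MB.
= 6.335 GB.

6.33 GB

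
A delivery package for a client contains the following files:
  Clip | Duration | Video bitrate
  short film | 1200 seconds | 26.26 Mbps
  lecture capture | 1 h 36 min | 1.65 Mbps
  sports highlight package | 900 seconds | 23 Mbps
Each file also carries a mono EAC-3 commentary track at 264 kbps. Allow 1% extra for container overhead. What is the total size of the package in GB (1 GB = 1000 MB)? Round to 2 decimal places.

Audio: 264 kbps = 0.264 Mbps.
short film: 26.524 Mbps × 1200 s × 1.01 = 32147.1 Mb
lecture capture: 1.914 Mbps × 5760 s × 1.01 = 11134.9 Mb
sports highlight package: 23.264 Mbps × 900 s × 1.01 = 21147.0 Mb
Total: 64429.0 Mb = 8053.6 MB.
= 8.054 GB.

8.05 GB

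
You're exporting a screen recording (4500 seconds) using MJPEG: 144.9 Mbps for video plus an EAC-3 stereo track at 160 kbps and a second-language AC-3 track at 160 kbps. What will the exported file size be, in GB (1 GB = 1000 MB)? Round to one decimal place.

Audio total: 160 + 160 = 320 kbps = 0.320 Mbps.
Total bitrate: 144.9 + 0.320 = 145.220 Mbps.
Stream data: 145.220 Mbps × 4500 s = 653490.0 Mb.
653,490 Mb ÷ 8 = 81,686 MB → 81.69 GB.

81.7 GB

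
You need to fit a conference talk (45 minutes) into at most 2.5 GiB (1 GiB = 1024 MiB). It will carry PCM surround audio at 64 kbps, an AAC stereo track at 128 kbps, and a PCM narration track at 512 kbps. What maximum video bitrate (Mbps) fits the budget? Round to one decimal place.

7.2 Mbps

Budget: 2.5 GiB = 21474.8 Mb.
45 min = 2700 s
Total bitrate budget: 21474.8 Mb / 2700 s = 7.954 Mbps.
Audio total: 64 + 128 + 512 = 704 kbps = 0.704 Mbps.
Video: 7.954 − 0.704 = 7.250 Mbps.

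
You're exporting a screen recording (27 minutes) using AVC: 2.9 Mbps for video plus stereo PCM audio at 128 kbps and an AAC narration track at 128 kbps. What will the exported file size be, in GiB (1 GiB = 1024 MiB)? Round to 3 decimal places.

27 min = 1620 s
Audio total: 128 + 128 = 256 kbps = 0.256 Mbps.
Total bitrate: 2.9 + 0.256 = 3.156 Mbps.
Stream data: 3.156 Mbps × 1620 s = 5112.7 Mb.
5,113 Mb = 639,090,000 bytes ÷ 1,073,741,824 = 0.5952 GiB.

0.595 GiB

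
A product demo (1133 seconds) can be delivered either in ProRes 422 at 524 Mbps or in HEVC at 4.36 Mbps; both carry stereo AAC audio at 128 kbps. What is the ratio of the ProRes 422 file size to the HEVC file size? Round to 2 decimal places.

116.78

Audio: 128 kbps = 0.128 Mbps.
ProRes 422: 524.128 Mbps × 1133 s = 593837.0 Mb = 74.230 GB.
HEVC: 4.488 Mbps × 1133 s = 5084.9 Mb = 0.636 GB.
Ratio: 74.230 / 0.636 = 116.784.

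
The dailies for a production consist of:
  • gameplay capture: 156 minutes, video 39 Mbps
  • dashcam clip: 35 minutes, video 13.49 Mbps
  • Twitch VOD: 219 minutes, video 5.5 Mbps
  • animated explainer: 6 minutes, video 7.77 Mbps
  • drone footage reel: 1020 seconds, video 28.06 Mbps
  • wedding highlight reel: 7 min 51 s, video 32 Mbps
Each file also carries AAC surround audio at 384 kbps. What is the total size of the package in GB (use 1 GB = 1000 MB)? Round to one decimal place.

65.3 GB

Audio: 384 kbps = 0.384 Mbps.
gameplay capture: 39.384 Mbps × 9360 s = 368634.2 Mb
dashcam clip: 13.874 Mbps × 2100 s = 29135.4 Mb
Twitch VOD: 5.884 Mbps × 13140 s = 77315.8 Mb
animated explainer: 8.154 Mbps × 360 s = 2935.4 Mb
drone footage reel: 28.444 Mbps × 1020 s = 29012.9 Mb
wedding highlight reel: 32.384 Mbps × 471 s = 15252.9 Mb
Total: 522286.6 Mb = 65285.8 MB.
= 65.29 GB.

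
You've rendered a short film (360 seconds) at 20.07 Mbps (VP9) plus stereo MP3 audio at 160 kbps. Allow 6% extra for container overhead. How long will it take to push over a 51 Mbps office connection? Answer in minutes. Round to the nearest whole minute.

3 minutes

Audio: 160 kbps = 0.160 Mbps.
Total bitrate: 20.230 Mbps.
File: 20.230 Mbps × 360 s = 7282.8 Mb.
With 6% container overhead: ×1.06. → 7719.8 Mb.
At 51 Mbps: 7719.8 / 51 = 151.4 s ≈ 2.52 minutes.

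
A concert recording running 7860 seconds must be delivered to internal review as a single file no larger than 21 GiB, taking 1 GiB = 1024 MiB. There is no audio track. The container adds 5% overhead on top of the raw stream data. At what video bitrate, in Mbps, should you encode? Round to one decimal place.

Budget: 21 GiB = 180388.6 Mb.
Stream payload after overhead: 180388.6 / 1.05 = 171798.7 Mb.
Total bitrate budget: 171798.7 Mb / 7860 s = 21.857 Mbps.

21.9 Mbps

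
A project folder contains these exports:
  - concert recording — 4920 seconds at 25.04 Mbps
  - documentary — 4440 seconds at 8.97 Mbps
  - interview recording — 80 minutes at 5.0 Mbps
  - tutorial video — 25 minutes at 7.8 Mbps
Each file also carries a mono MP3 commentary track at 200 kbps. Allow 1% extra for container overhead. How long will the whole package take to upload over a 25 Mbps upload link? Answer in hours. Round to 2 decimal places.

Audio: 200 kbps = 0.200 Mbps.
concert recording: 25.240 Mbps × 4920 s × 1.01 = 125422.6 Mb
documentary: 9.170 Mbps × 4440 s × 1.01 = 41121.9 Mb
interview recording: 5.200 Mbps × 4800 s × 1.01 = 25209.6 Mb
tutorial video: 8.000 Mbps × 1500 s × 1.01 = 12120.0 Mb
Total: 203874.2 Mb = 25484.3 MB.
At 25 Mbps: 203874.2 / 25 = 8155 s ≈ 2.27 hours.

2.27 hours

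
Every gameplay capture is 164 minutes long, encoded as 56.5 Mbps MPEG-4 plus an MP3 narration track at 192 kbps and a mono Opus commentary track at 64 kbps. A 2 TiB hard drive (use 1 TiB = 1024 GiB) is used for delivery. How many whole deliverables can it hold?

31

164 min = 9840 s
Audio total: 192 + 64 = 256 kbps = 0.256 Mbps.
Total bitrate: 56.756 Mbps.
Per item: 56.756 Mbps × 9840 s = 558,479 Mb = 69,810 MB.
Capacity: 2 TiB = 17,592,186 Mb; 31.50 items → 31 complete.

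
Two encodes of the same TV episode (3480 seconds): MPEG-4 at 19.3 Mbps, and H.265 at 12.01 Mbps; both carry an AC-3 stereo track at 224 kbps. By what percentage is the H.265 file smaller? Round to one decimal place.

37.3%

Audio: 224 kbps = 0.224 Mbps.
MPEG-4: 19.524 Mbps × 3480 s = 67943.5 Mb = 7.910 GiB.
H.265: 12.234 Mbps × 3480 s = 42574.3 Mb = 4.956 GiB.
Reduction: (1 − 4.956/7.910) × 100 = 37.34%.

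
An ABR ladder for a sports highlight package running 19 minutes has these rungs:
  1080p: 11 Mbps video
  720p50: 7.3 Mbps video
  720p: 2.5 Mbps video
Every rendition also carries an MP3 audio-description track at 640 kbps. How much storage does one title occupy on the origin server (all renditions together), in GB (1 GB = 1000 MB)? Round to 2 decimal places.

3.24 GB

19 min = 1140 s
Audio: 640 kbps = 0.640 Mbps.
Sum of rendition bitrates: (11+0.640) + (7.3+0.640) + (2.5+0.640) = 22.720 Mbps.
× 1140 s = 25,901 Mb = 3,238 MB = 3.238 GB.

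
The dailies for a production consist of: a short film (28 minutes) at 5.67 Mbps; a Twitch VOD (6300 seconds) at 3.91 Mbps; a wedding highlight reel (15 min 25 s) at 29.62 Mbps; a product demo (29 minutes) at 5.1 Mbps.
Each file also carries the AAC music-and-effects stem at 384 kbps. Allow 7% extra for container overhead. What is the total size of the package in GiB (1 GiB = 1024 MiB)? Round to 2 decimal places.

Audio: 384 kbps = 0.384 Mbps.
short film: 6.054 Mbps × 1680 s × 1.07 = 10882.7 Mb
Twitch VOD: 4.294 Mbps × 6300 s × 1.07 = 28945.9 Mb
wedding highlight reel: 30.004 Mbps × 925 s × 1.07 = 29696.5 Mb
product demo: 5.484 Mbps × 1740 s × 1.07 = 10210.1 Mb
Total: 79735.1 Mb = 9966.9 MB.
= 9.282 GiB.

9.28 GiB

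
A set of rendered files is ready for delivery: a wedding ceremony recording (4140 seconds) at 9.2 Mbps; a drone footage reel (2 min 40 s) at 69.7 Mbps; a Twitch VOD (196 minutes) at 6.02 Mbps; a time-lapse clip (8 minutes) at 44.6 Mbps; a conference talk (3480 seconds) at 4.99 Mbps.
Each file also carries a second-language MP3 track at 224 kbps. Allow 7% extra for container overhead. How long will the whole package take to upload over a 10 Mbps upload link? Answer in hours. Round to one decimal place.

Audio: 224 kbps = 0.224 Mbps.
wedding ceremony recording: 9.424 Mbps × 4140 s × 1.07 = 41746.4 Mb
drone footage reel: 69.924 Mbps × 160 s × 1.07 = 11971.0 Mb
Twitch VOD: 6.244 Mbps × 11760 s × 1.07 = 78569.5 Mb
time-lapse clip: 44.824 Mbps × 480 s × 1.07 = 23021.6 Mb
conference talk: 5.214 Mbps × 3480 s × 1.07 = 19414.9 Mb
Total: 174723.4 Mb = 21840.4 MB.
At 10 Mbps: 174723.4 / 10 = 17472 s ≈ 4.85 hours.

4.9 hours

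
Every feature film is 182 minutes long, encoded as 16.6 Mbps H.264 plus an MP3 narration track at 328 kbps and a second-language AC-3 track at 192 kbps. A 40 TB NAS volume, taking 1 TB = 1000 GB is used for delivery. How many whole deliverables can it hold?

1711

182 min = 10920 s
Audio total: 328 + 192 = 520 kbps = 0.520 Mbps.
Total bitrate: 17.120 Mbps.
Per item: 17.120 Mbps × 10920 s = 186,950 Mb = 23,369 MB.
Capacity: 40 TB = 320,000,000 Mb; 1711.68 items → 1711 complete.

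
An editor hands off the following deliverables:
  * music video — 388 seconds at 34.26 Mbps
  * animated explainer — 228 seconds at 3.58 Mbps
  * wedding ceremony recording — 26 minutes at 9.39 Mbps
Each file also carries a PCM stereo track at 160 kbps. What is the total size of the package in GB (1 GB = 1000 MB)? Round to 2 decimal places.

3.64 GB

Audio: 160 kbps = 0.160 Mbps.
music video: 34.420 Mbps × 388 s = 13355.0 Mb
animated explainer: 3.740 Mbps × 228 s = 852.7 Mb
wedding ceremony recording: 9.550 Mbps × 1560 s = 14898.0 Mb
Total: 29105.7 Mb = 3638.2 MB.
= 3.638 GB.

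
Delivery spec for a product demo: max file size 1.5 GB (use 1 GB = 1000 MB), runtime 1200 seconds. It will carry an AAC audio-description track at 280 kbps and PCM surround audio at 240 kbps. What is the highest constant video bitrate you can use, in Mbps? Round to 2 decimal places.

Budget: 1.5 GB = 12000.0 Mb.
Total bitrate budget: 12000.0 Mb / 1200 s = 10.000 Mbps.
Audio total: 280 + 240 = 520 kbps = 0.520 Mbps.
Video: 10.000 − 0.520 = 9.480 Mbps.

9.48 Mbps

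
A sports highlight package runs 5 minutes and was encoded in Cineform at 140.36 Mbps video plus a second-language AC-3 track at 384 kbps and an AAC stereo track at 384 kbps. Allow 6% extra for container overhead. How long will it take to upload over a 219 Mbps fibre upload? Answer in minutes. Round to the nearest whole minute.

3 minutes

5 min = 300 s
Audio total: 384 + 384 = 768 kbps = 0.768 Mbps.
Total bitrate: 141.128 Mbps.
File: 141.128 Mbps × 300 s = 42338.4 Mb.
With 6% container overhead: ×1.06. → 44878.7 Mb.
At 219 Mbps: 44878.7 / 219 = 204.9 s ≈ 3.42 minutes.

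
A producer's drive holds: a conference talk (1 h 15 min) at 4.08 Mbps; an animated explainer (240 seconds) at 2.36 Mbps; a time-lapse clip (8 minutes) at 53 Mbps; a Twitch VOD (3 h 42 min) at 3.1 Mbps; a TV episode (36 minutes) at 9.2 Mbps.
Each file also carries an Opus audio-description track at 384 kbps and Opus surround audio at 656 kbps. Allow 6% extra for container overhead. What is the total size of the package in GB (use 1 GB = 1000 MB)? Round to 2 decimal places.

16.84 GB

Audio total: 384 + 656 = 1040 kbps = 1.040 Mbps.
conference talk: 5.120 Mbps × 4500 s × 1.06 = 24422.4 Mb
animated explainer: 3.400 Mbps × 240 s × 1.06 = 865.0 Mb
time-lapse clip: 54.040 Mbps × 480 s × 1.06 = 27495.6 Mb
Twitch VOD: 4.140 Mbps × 13320 s × 1.06 = 58453.5 Mb
TV episode: 10.240 Mbps × 2160 s × 1.06 = 23445.5 Mb
Total: 134681.9 Mb = 16835.2 MB.
= 16.84 GB.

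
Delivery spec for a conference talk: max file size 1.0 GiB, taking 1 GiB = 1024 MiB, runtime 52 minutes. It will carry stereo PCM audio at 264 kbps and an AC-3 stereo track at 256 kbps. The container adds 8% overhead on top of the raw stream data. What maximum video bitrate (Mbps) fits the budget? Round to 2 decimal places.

Budget: 1.0 GiB = 8589.9 Mb.
Stream payload after overhead: 8589.9 / 1.08 = 7953.6 Mb.
52 min = 3120 s
Total bitrate budget: 7953.6 Mb / 3120 s = 2.549 Mbps.
Audio total: 264 + 256 = 520 kbps = 0.520 Mbps.
Video: 2.549 − 0.520 = 2.029 Mbps.

2.03 Mbps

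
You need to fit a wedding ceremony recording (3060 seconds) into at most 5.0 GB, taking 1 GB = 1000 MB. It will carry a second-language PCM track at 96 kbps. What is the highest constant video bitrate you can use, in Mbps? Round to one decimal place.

Budget: 5.0 GB = 40000.0 Mb.
Total bitrate budget: 40000.0 Mb / 3060 s = 13.072 Mbps.
Audio: 96 kbps = 0.096 Mbps.
Video: 13.072 − 0.096 = 12.976 Mbps.

13.0 Mbps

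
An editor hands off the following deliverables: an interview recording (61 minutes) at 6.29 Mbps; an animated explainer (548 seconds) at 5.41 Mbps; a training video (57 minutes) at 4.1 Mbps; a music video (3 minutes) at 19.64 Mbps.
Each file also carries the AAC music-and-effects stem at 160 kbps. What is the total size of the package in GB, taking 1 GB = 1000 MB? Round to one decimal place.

5.6 GB

Audio: 160 kbps = 0.160 Mbps.
interview recording: 6.450 Mbps × 3660 s = 23607.0 Mb
animated explainer: 5.570 Mbps × 548 s = 3052.4 Mb
training video: 4.260 Mbps × 3420 s = 14569.2 Mb
music video: 19.800 Mbps × 180 s = 3564.0 Mb
Total: 44792.6 Mb = 5599.1 MB.
= 5.599 GB.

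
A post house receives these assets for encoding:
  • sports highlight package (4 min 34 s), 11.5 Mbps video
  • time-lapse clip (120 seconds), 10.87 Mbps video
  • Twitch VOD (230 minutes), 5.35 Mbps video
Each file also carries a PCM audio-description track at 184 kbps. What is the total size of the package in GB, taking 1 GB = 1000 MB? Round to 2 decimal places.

Audio: 184 kbps = 0.184 Mbps.
sports highlight package: 11.684 Mbps × 274 s = 3201.4 Mb
time-lapse clip: 11.054 Mbps × 120 s = 1326.5 Mb
Twitch VOD: 5.534 Mbps × 13800 s = 76369.2 Mb
Total: 80897.1 Mb = 10112.1 MB.
= 10.11 GB.

10.11 GB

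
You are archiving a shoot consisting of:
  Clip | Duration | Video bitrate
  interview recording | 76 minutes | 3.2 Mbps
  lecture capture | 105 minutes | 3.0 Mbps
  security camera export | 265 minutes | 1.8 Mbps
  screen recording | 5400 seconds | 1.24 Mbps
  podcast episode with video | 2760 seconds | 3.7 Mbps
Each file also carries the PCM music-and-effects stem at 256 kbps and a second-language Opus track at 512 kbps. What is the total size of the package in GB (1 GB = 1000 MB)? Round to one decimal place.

Audio total: 256 + 512 = 768 kbps = 0.768 Mbps.
interview recording: 3.968 Mbps × 4560 s = 18094.1 Mb
lecture capture: 3.768 Mbps × 6300 s = 23738.4 Mb
security camera export: 2.568 Mbps × 15900 s = 40831.2 Mb
screen recording: 2.008 Mbps × 5400 s = 10843.2 Mb
podcast episode with video: 4.468 Mbps × 2760 s = 12331.7 Mb
Total: 105838.6 Mb = 13229.8 MB.
= 13.23 GB.

13.2 GB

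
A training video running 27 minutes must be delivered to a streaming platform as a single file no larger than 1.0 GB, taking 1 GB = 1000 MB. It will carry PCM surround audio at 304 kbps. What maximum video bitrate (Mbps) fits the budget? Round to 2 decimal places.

4.63 Mbps

Budget: 1.0 GB = 8000.0 Mb.
27 min = 1620 s
Total bitrate budget: 8000.0 Mb / 1620 s = 4.938 Mbps.
Audio: 304 kbps = 0.304 Mbps.
Video: 4.938 − 0.304 = 4.634 Mbps.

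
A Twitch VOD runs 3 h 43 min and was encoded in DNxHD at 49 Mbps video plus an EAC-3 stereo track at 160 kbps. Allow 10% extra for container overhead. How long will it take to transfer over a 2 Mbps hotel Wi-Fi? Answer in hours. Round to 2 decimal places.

100.49 hours

3 h 43 min = 223 min = 13380 s
Audio: 160 kbps = 0.160 Mbps.
Total bitrate: 49.160 Mbps.
File: 49.160 Mbps × 13380 s = 657760.8 Mb.
With 10% container overhead: ×1.10. → 723536.9 Mb.
At 2 Mbps: 723536.9 / 2 = 361768.4 s ≈ 100 hours.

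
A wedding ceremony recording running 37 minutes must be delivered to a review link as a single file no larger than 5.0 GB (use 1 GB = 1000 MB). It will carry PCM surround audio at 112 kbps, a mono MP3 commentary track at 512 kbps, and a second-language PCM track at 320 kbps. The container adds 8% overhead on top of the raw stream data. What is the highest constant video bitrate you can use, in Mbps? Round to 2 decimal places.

Budget: 5.0 GB = 40000.0 Mb.
Stream payload after overhead: 40000.0 / 1.08 = 37037.0 Mb.
37 min = 2220 s
Total bitrate budget: 37037.0 Mb / 2220 s = 16.683 Mbps.
Audio total: 112 + 512 + 320 = 944 kbps = 0.944 Mbps.
Video: 16.683 − 0.944 = 15.739 Mbps.

15.74 Mbps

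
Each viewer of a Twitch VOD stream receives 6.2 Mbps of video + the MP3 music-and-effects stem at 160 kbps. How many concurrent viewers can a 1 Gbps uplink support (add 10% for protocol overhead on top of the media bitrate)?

Audio: 160 kbps = 0.160 Mbps.
Per-viewer media rate: 6.360 Mbps.
On the wire with 10% overhead: 6.996 Mbps.
1 Gbps = 1,000 Mbps; 1,000 / 6.996 = 142.94 → 142 viewers.

142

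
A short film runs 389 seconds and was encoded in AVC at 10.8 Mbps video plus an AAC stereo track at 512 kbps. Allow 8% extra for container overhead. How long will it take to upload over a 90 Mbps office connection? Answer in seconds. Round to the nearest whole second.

Audio: 512 kbps = 0.512 Mbps.
Total bitrate: 11.312 Mbps.
File: 11.312 Mbps × 389 s = 4400.4 Mb.
With 8% container overhead: ×1.08. → 4752.4 Mb.
At 90 Mbps: 4752.4 / 90 = 52.8 s ≈ 52.8 seconds.

53 seconds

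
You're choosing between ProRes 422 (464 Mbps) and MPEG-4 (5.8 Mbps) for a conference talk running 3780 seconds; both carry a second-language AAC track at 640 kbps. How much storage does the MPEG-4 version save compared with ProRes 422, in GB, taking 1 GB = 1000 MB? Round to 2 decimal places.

216.50 GB

Audio: 640 kbps = 0.640 Mbps.
ProRes 422: 464.640 Mbps × 3780 s = 1756339.2 Mb = 219.542 GB.
MPEG-4: 6.440 Mbps × 3780 s = 24343.2 Mb = 3.043 GB.
Saving: 219.542 − 3.043 = 216.500 GB.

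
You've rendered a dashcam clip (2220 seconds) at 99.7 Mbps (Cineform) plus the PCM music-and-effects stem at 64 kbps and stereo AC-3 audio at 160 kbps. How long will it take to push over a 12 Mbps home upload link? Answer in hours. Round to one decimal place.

Audio total: 64 + 160 = 224 kbps = 0.224 Mbps.
Total bitrate: 99.924 Mbps.
File: 99.924 Mbps × 2220 s = 221831.3 Mb.
At 12 Mbps: 221831.3 / 12 = 18485.9 s ≈ 5.13 hours.

5.1 hours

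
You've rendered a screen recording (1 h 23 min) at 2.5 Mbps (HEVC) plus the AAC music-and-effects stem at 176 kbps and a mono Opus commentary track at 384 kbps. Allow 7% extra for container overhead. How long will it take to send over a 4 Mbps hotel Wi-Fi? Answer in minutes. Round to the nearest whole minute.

1 h 23 min = 83 min = 4980 s
Audio total: 176 + 384 = 560 kbps = 0.560 Mbps.
Total bitrate: 3.060 Mbps.
File: 3.060 Mbps × 4980 s = 15238.8 Mb.
With 7% container overhead: ×1.07. → 16305.5 Mb.
At 4 Mbps: 16305.5 / 4 = 4076.4 s ≈ 67.9 minutes.

68 minutes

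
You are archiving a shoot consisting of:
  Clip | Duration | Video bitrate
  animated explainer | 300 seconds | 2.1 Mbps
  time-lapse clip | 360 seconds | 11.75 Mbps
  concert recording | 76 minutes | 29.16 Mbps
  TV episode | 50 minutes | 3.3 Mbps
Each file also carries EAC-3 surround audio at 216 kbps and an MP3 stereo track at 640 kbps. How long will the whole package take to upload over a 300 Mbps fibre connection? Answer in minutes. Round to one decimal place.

8.6 minutes

Audio total: 216 + 640 = 856 kbps = 0.856 Mbps.
animated explainer: 2.956 Mbps × 300 s = 886.8 Mb
time-lapse clip: 12.606 Mbps × 360 s = 4538.2 Mb
concert recording: 30.016 Mbps × 4560 s = 136873.0 Mb
TV episode: 4.156 Mbps × 3000 s = 12468.0 Mb
Total: 154765.9 Mb = 19345.7 MB.
At 300 Mbps: 154765.9 / 300 = 516 s ≈ 8.6 minutes.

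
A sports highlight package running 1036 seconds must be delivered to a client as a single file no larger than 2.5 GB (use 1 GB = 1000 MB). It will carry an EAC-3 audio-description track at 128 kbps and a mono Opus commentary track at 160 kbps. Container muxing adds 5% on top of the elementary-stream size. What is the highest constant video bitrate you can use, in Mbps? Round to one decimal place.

Budget: 2.5 GB = 20000.0 Mb.
Stream payload after overhead: 20000.0 / 1.05 = 19047.6 Mb.
Total bitrate budget: 19047.6 Mb / 1036 s = 18.386 Mbps.
Audio total: 128 + 160 = 288 kbps = 0.288 Mbps.
Video: 18.386 − 0.288 = 18.098 Mbps.

18.1 Mbps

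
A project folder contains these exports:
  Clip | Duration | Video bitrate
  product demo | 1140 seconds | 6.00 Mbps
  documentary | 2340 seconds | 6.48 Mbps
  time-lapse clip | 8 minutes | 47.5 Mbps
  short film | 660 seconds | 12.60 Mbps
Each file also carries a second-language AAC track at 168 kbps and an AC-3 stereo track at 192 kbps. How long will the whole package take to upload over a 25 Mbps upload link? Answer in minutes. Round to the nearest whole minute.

37 minutes

Audio total: 168 + 192 = 360 kbps = 0.360 Mbps.
product demo: 6.360 Mbps × 1140 s = 7250.4 Mb
documentary: 6.840 Mbps × 2340 s = 16005.6 Mb
time-lapse clip: 47.860 Mbps × 480 s = 22972.8 Mb
short film: 12.960 Mbps × 660 s = 8553.6 Mb
Total: 54782.4 Mb = 6847.8 MB.
At 25 Mbps: 54782.4 / 25 = 2191 s ≈ 36.5 minutes.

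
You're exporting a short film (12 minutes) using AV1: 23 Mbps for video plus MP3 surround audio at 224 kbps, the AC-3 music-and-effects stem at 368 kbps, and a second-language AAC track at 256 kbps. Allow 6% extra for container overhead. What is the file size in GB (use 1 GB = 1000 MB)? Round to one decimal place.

12 min = 720 s
Audio total: 224 + 368 + 256 = 848 kbps = 0.848 Mbps.
Total bitrate: 23 + 0.848 = 23.848 Mbps.
Stream data: 23.848 Mbps × 720 s = 17170.6 Mb.
With 6% container overhead: ×1.06.
18,201 Mb ÷ 8 = 2,275 MB → 2.275 GB.

2.3 GB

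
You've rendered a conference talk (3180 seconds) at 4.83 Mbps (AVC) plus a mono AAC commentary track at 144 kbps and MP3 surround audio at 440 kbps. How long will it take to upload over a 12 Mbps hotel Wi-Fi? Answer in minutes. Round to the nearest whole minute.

24 minutes

Audio total: 144 + 440 = 584 kbps = 0.584 Mbps.
Total bitrate: 5.414 Mbps.
File: 5.414 Mbps × 3180 s = 17216.5 Mb.
At 12 Mbps: 17216.5 / 12 = 1434.7 s ≈ 23.9 minutes.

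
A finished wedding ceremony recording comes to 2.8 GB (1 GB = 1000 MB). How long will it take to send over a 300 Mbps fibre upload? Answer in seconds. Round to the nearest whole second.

75 seconds

File: 2.8 GB = 22400.0 Mb.
At 300 Mbps: 22400.0 / 300 = 74.7 s ≈ 74.7 seconds.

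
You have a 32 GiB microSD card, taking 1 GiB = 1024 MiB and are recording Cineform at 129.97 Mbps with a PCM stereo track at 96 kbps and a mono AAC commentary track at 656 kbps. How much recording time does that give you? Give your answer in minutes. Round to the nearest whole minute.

35 minutes

Audio total: 96 + 656 = 752 kbps = 0.752 Mbps.
Total bitrate: 129.97 + 0.752 = 130.722 Mbps.
Capacity: 32 GiB = 274,878 Mb.
Recording time: 274,878 / 130.722 = 2,103 s ≈ 35.0 minutes.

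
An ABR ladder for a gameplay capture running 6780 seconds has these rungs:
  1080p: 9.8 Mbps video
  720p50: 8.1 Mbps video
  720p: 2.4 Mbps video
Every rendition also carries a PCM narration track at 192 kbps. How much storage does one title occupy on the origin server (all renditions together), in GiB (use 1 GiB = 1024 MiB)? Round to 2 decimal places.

Audio: 192 kbps = 0.192 Mbps.
Sum of rendition bitrates: (9.8+0.192) + (8.1+0.192) + (2.4+0.192) = 20.876 Mbps.
× 6780 s = 141,539 Mb = 17,692 MB = 16.48 GiB.

16.48 GiB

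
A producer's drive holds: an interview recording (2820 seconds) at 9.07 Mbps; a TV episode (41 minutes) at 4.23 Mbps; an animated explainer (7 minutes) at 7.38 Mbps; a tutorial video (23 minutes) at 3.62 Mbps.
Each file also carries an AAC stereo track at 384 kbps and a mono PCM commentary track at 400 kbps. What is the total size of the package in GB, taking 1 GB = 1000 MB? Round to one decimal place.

6.2 GB

Audio total: 384 + 400 = 784 kbps = 0.784 Mbps.
interview recording: 9.854 Mbps × 2820 s = 27788.3 Mb
TV episode: 5.014 Mbps × 2460 s = 12334.4 Mb
animated explainer: 8.164 Mbps × 420 s = 3428.9 Mb
tutorial video: 4.404 Mbps × 1380 s = 6077.5 Mb
Total: 49629.1 Mb = 6203.6 MB.
= 6.204 GB.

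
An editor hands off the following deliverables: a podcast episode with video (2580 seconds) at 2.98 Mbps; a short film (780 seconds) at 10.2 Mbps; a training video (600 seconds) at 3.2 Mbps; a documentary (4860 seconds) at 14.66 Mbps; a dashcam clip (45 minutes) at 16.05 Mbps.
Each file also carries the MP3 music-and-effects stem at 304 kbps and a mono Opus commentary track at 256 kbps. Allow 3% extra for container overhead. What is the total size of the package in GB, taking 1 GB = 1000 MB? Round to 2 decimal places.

17.84 GB

Audio total: 304 + 256 = 560 kbps = 0.560 Mbps.
podcast episode with video: 3.540 Mbps × 2580 s × 1.03 = 9407.2 Mb
short film: 10.760 Mbps × 780 s × 1.03 = 8644.6 Mb
training video: 3.760 Mbps × 600 s × 1.03 = 2323.7 Mb
documentary: 15.220 Mbps × 4860 s × 1.03 = 76188.3 Mb
dashcam clip: 16.610 Mbps × 2700 s × 1.03 = 46192.4 Mb
Total: 142756.1 Mb = 17844.5 MB.
= 17.84 GB.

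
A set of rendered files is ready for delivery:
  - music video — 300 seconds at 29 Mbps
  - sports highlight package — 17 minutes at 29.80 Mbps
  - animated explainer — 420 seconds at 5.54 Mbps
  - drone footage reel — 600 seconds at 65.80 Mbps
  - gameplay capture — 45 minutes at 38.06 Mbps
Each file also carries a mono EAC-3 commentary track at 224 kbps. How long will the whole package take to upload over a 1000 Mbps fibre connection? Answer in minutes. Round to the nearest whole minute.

3 minutes

Audio: 224 kbps = 0.224 Mbps.
music video: 29.224 Mbps × 300 s = 8767.2 Mb
sports highlight package: 30.024 Mbps × 1020 s = 30624.5 Mb
animated explainer: 5.764 Mbps × 420 s = 2420.9 Mb
drone footage reel: 66.024 Mbps × 600 s = 39614.4 Mb
gameplay capture: 38.284 Mbps × 2700 s = 103366.8 Mb
Total: 184793.8 Mb = 23099.2 MB.
At 1000 Mbps: 184793.8 / 1000 = 185 s ≈ 3.08 minutes.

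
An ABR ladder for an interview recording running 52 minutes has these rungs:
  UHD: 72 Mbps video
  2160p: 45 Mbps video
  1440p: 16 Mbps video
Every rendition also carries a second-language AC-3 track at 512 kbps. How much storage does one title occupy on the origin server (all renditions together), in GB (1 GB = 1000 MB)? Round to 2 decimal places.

52.47 GB

52 min = 3120 s
Audio: 512 kbps = 0.512 Mbps.
Sum of rendition bitrates: (72+0.512) + (45+0.512) + (16+0.512) = 134.536 Mbps.
× 3120 s = 419,752 Mb = 52,469 MB = 52.47 GB.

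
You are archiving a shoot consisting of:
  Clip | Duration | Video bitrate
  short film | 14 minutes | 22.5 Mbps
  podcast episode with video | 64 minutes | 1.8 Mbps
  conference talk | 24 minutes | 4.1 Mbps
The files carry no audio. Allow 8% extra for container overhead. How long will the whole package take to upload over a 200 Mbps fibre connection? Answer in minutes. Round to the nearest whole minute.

short film: 22.500 Mbps × 840 s × 1.08 = 20412.0 Mb
podcast episode with video: 1.800 Mbps × 3840 s × 1.08 = 7465.0 Mb
conference talk: 4.100 Mbps × 1440 s × 1.08 = 6376.3 Mb
Total: 34253.3 Mb = 4281.7 MB.
At 200 Mbps: 34253.3 / 200 = 171 s ≈ 2.85 minutes.

3 minutes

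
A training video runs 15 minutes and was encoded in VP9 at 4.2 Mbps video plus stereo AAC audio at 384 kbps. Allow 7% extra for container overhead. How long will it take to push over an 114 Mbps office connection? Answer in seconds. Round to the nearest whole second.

15 min = 900 s
Audio: 384 kbps = 0.384 Mbps.
Total bitrate: 4.584 Mbps.
File: 4.584 Mbps × 900 s = 4125.6 Mb.
With 7% container overhead: ×1.07. → 4414.4 Mb.
At 114 Mbps: 4414.4 / 114 = 38.7 s ≈ 38.7 seconds.

39 seconds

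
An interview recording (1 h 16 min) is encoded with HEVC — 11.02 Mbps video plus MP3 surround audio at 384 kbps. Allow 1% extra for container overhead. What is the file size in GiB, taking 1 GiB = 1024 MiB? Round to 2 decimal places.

6.11 GiB

1 h 16 min = 76 min = 4560 s
Audio: 384 kbps = 0.384 Mbps.
Total bitrate: 11.02 + 0.384 = 11.404 Mbps.
Stream data: 11.404 Mbps × 4560 s = 52002.2 Mb.
With 1% container overhead: ×1.01.
52,522 Mb = 6,565,282,800 bytes ÷ 1,073,741,824 = 6.114 GiB.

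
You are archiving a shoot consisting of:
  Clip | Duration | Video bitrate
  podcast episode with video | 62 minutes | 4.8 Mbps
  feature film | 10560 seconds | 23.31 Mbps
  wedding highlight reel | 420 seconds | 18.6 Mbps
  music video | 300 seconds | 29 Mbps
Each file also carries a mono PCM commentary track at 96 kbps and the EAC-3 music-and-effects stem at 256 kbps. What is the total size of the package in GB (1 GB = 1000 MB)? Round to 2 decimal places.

Audio total: 96 + 256 = 352 kbps = 0.352 Mbps.
podcast episode with video: 5.152 Mbps × 3720 s = 19165.4 Mb
feature film: 23.662 Mbps × 10560 s = 249870.7 Mb
wedding highlight reel: 18.952 Mbps × 420 s = 7959.8 Mb
music video: 29.352 Mbps × 300 s = 8805.6 Mb
Total: 285801.6 Mb = 35725.2 MB.
= 35.73 GB.

35.73 GB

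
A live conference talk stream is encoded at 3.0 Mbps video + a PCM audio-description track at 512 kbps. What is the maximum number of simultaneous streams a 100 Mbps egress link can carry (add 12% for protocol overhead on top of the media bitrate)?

25

Audio: 512 kbps = 0.512 Mbps.
Per-viewer media rate: 3.512 Mbps.
On the wire with 12% overhead: 3.933 Mbps.
100 Mbps = 100.0 Mbps; 100.0 / 3.933 = 25.42 → 25 viewers.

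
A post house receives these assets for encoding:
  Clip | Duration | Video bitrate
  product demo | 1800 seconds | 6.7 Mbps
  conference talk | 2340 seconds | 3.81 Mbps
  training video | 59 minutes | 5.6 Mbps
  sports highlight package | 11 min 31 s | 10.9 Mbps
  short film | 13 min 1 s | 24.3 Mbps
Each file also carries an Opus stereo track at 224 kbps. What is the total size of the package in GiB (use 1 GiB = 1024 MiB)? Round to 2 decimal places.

Audio: 224 kbps = 0.224 Mbps.
product demo: 6.924 Mbps × 1800 s = 12463.2 Mb
conference talk: 4.034 Mbps × 2340 s = 9439.6 Mb
training video: 5.824 Mbps × 3540 s = 20617.0 Mb
sports highlight package: 11.124 Mbps × 691 s = 7686.7 Mb
short film: 24.524 Mbps × 781 s = 19153.2 Mb
Total: 69359.6 Mb = 8670.0 MB.
= 8.075 GiB.

8.07 GiB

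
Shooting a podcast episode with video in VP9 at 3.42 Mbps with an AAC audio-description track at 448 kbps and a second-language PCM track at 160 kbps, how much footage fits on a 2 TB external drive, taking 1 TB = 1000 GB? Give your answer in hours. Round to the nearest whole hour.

1103 hours

Audio total: 448 + 160 = 608 kbps = 0.608 Mbps.
Total bitrate: 3.42 + 0.608 = 4.028 Mbps.
Capacity: 2 TB = 16,000,000 Mb.
Recording time: 16,000,000 / 4.028 = 3,972,195 s ≈ 1,103 hours.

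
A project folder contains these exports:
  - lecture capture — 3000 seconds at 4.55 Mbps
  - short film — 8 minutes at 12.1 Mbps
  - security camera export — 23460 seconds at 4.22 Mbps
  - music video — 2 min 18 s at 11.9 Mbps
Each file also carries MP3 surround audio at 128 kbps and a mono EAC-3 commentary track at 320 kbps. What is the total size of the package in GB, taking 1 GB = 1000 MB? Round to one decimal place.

16.5 GB

Audio total: 128 + 320 = 448 kbps = 0.448 Mbps.
lecture capture: 4.998 Mbps × 3000 s = 14994.0 Mb
short film: 12.548 Mbps × 480 s = 6023.0 Mb
security camera export: 4.668 Mbps × 23460 s = 109511.3 Mb
music video: 12.348 Mbps × 138 s = 1704.0 Mb
Total: 132232.3 Mb = 16529.0 MB.
= 16.53 GB.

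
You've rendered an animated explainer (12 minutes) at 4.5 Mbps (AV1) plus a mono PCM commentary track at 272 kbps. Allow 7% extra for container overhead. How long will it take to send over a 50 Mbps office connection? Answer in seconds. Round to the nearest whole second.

74 seconds

12 min = 720 s
Audio: 272 kbps = 0.272 Mbps.
Total bitrate: 4.772 Mbps.
File: 4.772 Mbps × 720 s = 3435.8 Mb.
With 7% container overhead: ×1.07. → 3676.3 Mb.
At 50 Mbps: 3676.3 / 50 = 73.5 s ≈ 73.5 seconds.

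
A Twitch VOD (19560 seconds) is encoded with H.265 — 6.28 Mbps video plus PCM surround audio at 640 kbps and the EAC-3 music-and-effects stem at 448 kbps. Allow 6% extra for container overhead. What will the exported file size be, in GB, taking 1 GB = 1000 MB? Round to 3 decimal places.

19.096 GB

Audio total: 640 + 448 = 1088 kbps = 1.088 Mbps.
Total bitrate: 6.28 + 1.088 = 7.368 Mbps.
Stream data: 7.368 Mbps × 19560 s = 144118.1 Mb.
With 6% container overhead: ×1.06.
152,765 Mb ÷ 8 = 19,096 MB → 19.10 GB.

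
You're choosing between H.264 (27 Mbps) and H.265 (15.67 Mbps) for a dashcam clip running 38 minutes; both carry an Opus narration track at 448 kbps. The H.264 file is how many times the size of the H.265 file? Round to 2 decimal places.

1.70

38 min = 2280 s
Audio: 448 kbps = 0.448 Mbps.
H.264: 27.448 Mbps × 2280 s = 62581.4 Mb = 7.823 GB.
H.265: 16.118 Mbps × 2280 s = 36749.0 Mb = 4.594 GB.
Ratio: 7.823 / 4.594 = 1.703.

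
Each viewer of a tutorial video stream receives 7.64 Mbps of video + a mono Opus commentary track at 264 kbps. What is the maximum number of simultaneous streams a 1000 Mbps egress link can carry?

Audio: 264 kbps = 0.264 Mbps.
Per-viewer media rate: 7.904 Mbps.
1000 Mbps = 1,000 Mbps; 1,000 / 7.904 = 126.52 → 126 viewers.

126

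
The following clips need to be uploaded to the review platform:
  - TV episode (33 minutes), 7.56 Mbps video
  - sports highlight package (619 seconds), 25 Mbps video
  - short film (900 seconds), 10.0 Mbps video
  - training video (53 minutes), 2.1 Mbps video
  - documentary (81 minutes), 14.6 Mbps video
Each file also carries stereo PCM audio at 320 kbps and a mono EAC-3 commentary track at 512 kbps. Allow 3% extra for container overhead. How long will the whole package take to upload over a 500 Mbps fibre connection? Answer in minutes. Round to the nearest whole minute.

4 minutes

Audio total: 320 + 512 = 832 kbps = 0.832 Mbps.
TV episode: 8.392 Mbps × 1980 s × 1.03 = 17114.6 Mb
sports highlight package: 25.832 Mbps × 619 s × 1.03 = 16469.7 Mb
short film: 10.832 Mbps × 900 s × 1.03 = 10041.3 Mb
training video: 2.932 Mbps × 3180 s × 1.03 = 9603.5 Mb
documentary: 15.432 Mbps × 4860 s × 1.03 = 77249.5 Mb
Total: 130478.6 Mb = 16309.8 MB.
At 500 Mbps: 130478.6 / 500 = 261 s ≈ 4.35 minutes.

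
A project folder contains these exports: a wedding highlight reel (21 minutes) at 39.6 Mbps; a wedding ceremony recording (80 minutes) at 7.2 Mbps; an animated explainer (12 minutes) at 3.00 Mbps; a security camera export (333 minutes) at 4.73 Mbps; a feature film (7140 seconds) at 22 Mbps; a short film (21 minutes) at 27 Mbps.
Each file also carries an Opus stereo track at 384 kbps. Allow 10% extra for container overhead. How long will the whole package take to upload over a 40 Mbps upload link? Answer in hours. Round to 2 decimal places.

2.95 hours

Audio: 384 kbps = 0.384 Mbps.
wedding highlight reel: 39.984 Mbps × 1260 s × 1.10 = 55417.8 Mb
wedding ceremony recording: 7.584 Mbps × 4800 s × 1.10 = 40043.5 Mb
animated explainer: 3.384 Mbps × 720 s × 1.10 = 2680.1 Mb
security camera export: 5.114 Mbps × 19980 s × 1.10 = 112395.5 Mb
feature film: 22.384 Mbps × 7140 s × 1.10 = 175803.9 Mb
short film: 27.384 Mbps × 1260 s × 1.10 = 37954.2 Mb
Total: 424295.1 Mb = 53036.9 MB.
At 40 Mbps: 424295.1 / 40 = 10607 s ≈ 2.95 hours.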